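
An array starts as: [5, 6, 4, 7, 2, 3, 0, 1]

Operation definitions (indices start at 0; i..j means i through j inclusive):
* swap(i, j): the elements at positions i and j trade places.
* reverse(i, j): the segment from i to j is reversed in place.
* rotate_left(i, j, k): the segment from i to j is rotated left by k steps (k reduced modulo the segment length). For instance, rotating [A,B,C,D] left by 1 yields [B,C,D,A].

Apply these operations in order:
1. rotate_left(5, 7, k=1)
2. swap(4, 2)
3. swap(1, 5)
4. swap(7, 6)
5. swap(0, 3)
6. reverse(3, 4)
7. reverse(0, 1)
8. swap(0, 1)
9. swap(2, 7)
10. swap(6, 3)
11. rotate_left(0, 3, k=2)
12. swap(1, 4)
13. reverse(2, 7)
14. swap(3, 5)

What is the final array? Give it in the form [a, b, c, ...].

After 1 (rotate_left(5, 7, k=1)): [5, 6, 4, 7, 2, 0, 1, 3]
After 2 (swap(4, 2)): [5, 6, 2, 7, 4, 0, 1, 3]
After 3 (swap(1, 5)): [5, 0, 2, 7, 4, 6, 1, 3]
After 4 (swap(7, 6)): [5, 0, 2, 7, 4, 6, 3, 1]
After 5 (swap(0, 3)): [7, 0, 2, 5, 4, 6, 3, 1]
After 6 (reverse(3, 4)): [7, 0, 2, 4, 5, 6, 3, 1]
After 7 (reverse(0, 1)): [0, 7, 2, 4, 5, 6, 3, 1]
After 8 (swap(0, 1)): [7, 0, 2, 4, 5, 6, 3, 1]
After 9 (swap(2, 7)): [7, 0, 1, 4, 5, 6, 3, 2]
After 10 (swap(6, 3)): [7, 0, 1, 3, 5, 6, 4, 2]
After 11 (rotate_left(0, 3, k=2)): [1, 3, 7, 0, 5, 6, 4, 2]
After 12 (swap(1, 4)): [1, 5, 7, 0, 3, 6, 4, 2]
After 13 (reverse(2, 7)): [1, 5, 2, 4, 6, 3, 0, 7]
After 14 (swap(3, 5)): [1, 5, 2, 3, 6, 4, 0, 7]

Answer: [1, 5, 2, 3, 6, 4, 0, 7]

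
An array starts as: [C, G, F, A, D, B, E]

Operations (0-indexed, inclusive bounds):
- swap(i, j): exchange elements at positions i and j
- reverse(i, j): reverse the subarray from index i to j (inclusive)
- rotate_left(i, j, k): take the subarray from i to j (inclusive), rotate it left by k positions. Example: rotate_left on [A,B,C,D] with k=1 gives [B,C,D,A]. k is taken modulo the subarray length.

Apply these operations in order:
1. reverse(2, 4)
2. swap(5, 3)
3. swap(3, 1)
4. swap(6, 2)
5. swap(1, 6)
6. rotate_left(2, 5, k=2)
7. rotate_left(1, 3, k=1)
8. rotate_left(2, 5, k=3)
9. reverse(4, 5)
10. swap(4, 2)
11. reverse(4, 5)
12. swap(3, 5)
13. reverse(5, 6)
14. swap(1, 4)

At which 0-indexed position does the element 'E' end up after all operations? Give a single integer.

Answer: 2

Derivation:
After 1 (reverse(2, 4)): [C, G, D, A, F, B, E]
After 2 (swap(5, 3)): [C, G, D, B, F, A, E]
After 3 (swap(3, 1)): [C, B, D, G, F, A, E]
After 4 (swap(6, 2)): [C, B, E, G, F, A, D]
After 5 (swap(1, 6)): [C, D, E, G, F, A, B]
After 6 (rotate_left(2, 5, k=2)): [C, D, F, A, E, G, B]
After 7 (rotate_left(1, 3, k=1)): [C, F, A, D, E, G, B]
After 8 (rotate_left(2, 5, k=3)): [C, F, G, A, D, E, B]
After 9 (reverse(4, 5)): [C, F, G, A, E, D, B]
After 10 (swap(4, 2)): [C, F, E, A, G, D, B]
After 11 (reverse(4, 5)): [C, F, E, A, D, G, B]
After 12 (swap(3, 5)): [C, F, E, G, D, A, B]
After 13 (reverse(5, 6)): [C, F, E, G, D, B, A]
After 14 (swap(1, 4)): [C, D, E, G, F, B, A]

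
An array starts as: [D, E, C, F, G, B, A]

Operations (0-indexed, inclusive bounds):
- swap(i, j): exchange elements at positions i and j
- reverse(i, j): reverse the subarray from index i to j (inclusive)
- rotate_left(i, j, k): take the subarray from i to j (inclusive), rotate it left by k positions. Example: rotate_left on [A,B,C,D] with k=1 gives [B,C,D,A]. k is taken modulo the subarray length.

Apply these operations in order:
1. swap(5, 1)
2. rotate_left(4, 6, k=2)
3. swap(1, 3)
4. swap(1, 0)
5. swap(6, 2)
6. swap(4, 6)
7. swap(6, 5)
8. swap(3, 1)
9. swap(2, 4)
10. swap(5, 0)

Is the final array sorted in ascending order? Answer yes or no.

After 1 (swap(5, 1)): [D, B, C, F, G, E, A]
After 2 (rotate_left(4, 6, k=2)): [D, B, C, F, A, G, E]
After 3 (swap(1, 3)): [D, F, C, B, A, G, E]
After 4 (swap(1, 0)): [F, D, C, B, A, G, E]
After 5 (swap(6, 2)): [F, D, E, B, A, G, C]
After 6 (swap(4, 6)): [F, D, E, B, C, G, A]
After 7 (swap(6, 5)): [F, D, E, B, C, A, G]
After 8 (swap(3, 1)): [F, B, E, D, C, A, G]
After 9 (swap(2, 4)): [F, B, C, D, E, A, G]
After 10 (swap(5, 0)): [A, B, C, D, E, F, G]

Answer: yes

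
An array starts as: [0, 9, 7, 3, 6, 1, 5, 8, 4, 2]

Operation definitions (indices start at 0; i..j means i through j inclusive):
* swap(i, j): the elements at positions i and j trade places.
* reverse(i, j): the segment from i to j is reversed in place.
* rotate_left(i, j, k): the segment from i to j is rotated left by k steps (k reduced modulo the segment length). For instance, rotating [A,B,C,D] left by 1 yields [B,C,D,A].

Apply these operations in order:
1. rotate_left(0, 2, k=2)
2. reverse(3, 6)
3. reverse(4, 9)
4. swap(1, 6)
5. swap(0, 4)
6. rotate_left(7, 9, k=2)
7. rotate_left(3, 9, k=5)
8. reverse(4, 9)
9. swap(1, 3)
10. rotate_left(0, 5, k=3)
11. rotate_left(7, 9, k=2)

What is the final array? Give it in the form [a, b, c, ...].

Answer: [8, 1, 0, 2, 3, 9, 4, 6, 7, 5]

Derivation:
After 1 (rotate_left(0, 2, k=2)): [7, 0, 9, 3, 6, 1, 5, 8, 4, 2]
After 2 (reverse(3, 6)): [7, 0, 9, 5, 1, 6, 3, 8, 4, 2]
After 3 (reverse(4, 9)): [7, 0, 9, 5, 2, 4, 8, 3, 6, 1]
After 4 (swap(1, 6)): [7, 8, 9, 5, 2, 4, 0, 3, 6, 1]
After 5 (swap(0, 4)): [2, 8, 9, 5, 7, 4, 0, 3, 6, 1]
After 6 (rotate_left(7, 9, k=2)): [2, 8, 9, 5, 7, 4, 0, 1, 3, 6]
After 7 (rotate_left(3, 9, k=5)): [2, 8, 9, 3, 6, 5, 7, 4, 0, 1]
After 8 (reverse(4, 9)): [2, 8, 9, 3, 1, 0, 4, 7, 5, 6]
After 9 (swap(1, 3)): [2, 3, 9, 8, 1, 0, 4, 7, 5, 6]
After 10 (rotate_left(0, 5, k=3)): [8, 1, 0, 2, 3, 9, 4, 7, 5, 6]
After 11 (rotate_left(7, 9, k=2)): [8, 1, 0, 2, 3, 9, 4, 6, 7, 5]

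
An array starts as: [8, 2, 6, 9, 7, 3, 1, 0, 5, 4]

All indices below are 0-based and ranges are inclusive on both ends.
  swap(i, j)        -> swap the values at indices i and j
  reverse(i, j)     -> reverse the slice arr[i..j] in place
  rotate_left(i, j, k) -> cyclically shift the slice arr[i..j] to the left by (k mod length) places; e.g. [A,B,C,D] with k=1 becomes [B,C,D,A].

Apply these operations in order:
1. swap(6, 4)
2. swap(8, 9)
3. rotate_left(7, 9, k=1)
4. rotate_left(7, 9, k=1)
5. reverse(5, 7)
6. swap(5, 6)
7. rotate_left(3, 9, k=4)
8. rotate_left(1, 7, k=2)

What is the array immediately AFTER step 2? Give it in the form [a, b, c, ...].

Answer: [8, 2, 6, 9, 1, 3, 7, 0, 4, 5]

Derivation:
After 1 (swap(6, 4)): [8, 2, 6, 9, 1, 3, 7, 0, 5, 4]
After 2 (swap(8, 9)): [8, 2, 6, 9, 1, 3, 7, 0, 4, 5]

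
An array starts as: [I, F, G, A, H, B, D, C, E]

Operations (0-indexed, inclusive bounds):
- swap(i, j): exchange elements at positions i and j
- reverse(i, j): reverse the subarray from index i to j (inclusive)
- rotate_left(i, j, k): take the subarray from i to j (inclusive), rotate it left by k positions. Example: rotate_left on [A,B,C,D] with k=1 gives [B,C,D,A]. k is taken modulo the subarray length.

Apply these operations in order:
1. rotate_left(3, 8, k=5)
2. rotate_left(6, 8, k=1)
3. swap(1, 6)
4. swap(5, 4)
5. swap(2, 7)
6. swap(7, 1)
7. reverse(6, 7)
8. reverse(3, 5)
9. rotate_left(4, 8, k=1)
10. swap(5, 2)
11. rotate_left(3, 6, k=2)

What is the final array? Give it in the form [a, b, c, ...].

After 1 (rotate_left(3, 8, k=5)): [I, F, G, E, A, H, B, D, C]
After 2 (rotate_left(6, 8, k=1)): [I, F, G, E, A, H, D, C, B]
After 3 (swap(1, 6)): [I, D, G, E, A, H, F, C, B]
After 4 (swap(5, 4)): [I, D, G, E, H, A, F, C, B]
After 5 (swap(2, 7)): [I, D, C, E, H, A, F, G, B]
After 6 (swap(7, 1)): [I, G, C, E, H, A, F, D, B]
After 7 (reverse(6, 7)): [I, G, C, E, H, A, D, F, B]
After 8 (reverse(3, 5)): [I, G, C, A, H, E, D, F, B]
After 9 (rotate_left(4, 8, k=1)): [I, G, C, A, E, D, F, B, H]
After 10 (swap(5, 2)): [I, G, D, A, E, C, F, B, H]
After 11 (rotate_left(3, 6, k=2)): [I, G, D, C, F, A, E, B, H]

Answer: [I, G, D, C, F, A, E, B, H]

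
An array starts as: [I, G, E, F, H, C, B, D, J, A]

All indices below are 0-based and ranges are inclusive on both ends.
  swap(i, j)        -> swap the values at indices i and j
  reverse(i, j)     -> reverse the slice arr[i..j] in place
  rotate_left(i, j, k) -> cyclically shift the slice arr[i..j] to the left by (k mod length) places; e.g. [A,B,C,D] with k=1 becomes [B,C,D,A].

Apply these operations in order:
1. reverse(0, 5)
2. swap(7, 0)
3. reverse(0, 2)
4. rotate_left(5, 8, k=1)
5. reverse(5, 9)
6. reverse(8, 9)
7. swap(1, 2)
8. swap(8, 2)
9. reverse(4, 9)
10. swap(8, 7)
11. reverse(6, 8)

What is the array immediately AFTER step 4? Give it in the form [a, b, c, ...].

Answer: [F, H, D, E, G, B, C, J, I, A]

Derivation:
After 1 (reverse(0, 5)): [C, H, F, E, G, I, B, D, J, A]
After 2 (swap(7, 0)): [D, H, F, E, G, I, B, C, J, A]
After 3 (reverse(0, 2)): [F, H, D, E, G, I, B, C, J, A]
After 4 (rotate_left(5, 8, k=1)): [F, H, D, E, G, B, C, J, I, A]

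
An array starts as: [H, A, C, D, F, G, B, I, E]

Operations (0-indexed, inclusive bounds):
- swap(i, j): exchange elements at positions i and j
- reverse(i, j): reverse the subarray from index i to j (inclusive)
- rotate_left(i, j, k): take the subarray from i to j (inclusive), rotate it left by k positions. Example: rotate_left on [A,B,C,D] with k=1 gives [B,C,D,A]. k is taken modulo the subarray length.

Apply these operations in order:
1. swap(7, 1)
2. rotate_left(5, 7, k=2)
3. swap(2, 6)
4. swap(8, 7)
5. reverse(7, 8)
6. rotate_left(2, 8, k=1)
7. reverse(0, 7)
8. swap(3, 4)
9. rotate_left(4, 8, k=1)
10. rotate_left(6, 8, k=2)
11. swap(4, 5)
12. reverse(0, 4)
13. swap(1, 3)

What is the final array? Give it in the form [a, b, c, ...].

After 1 (swap(7, 1)): [H, I, C, D, F, G, B, A, E]
After 2 (rotate_left(5, 7, k=2)): [H, I, C, D, F, A, G, B, E]
After 3 (swap(2, 6)): [H, I, G, D, F, A, C, B, E]
After 4 (swap(8, 7)): [H, I, G, D, F, A, C, E, B]
After 5 (reverse(7, 8)): [H, I, G, D, F, A, C, B, E]
After 6 (rotate_left(2, 8, k=1)): [H, I, D, F, A, C, B, E, G]
After 7 (reverse(0, 7)): [E, B, C, A, F, D, I, H, G]
After 8 (swap(3, 4)): [E, B, C, F, A, D, I, H, G]
After 9 (rotate_left(4, 8, k=1)): [E, B, C, F, D, I, H, G, A]
After 10 (rotate_left(6, 8, k=2)): [E, B, C, F, D, I, A, H, G]
After 11 (swap(4, 5)): [E, B, C, F, I, D, A, H, G]
After 12 (reverse(0, 4)): [I, F, C, B, E, D, A, H, G]
After 13 (swap(1, 3)): [I, B, C, F, E, D, A, H, G]

Answer: [I, B, C, F, E, D, A, H, G]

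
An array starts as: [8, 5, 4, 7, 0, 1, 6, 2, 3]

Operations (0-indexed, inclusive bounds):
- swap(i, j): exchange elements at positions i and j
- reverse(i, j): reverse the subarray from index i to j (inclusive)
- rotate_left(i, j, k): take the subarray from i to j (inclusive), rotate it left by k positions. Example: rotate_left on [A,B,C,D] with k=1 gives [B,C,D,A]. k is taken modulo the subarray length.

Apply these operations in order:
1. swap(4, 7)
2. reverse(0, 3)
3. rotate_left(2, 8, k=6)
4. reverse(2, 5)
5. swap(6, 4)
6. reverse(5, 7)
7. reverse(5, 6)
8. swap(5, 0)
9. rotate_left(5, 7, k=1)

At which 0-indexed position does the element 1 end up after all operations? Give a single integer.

After 1 (swap(4, 7)): [8, 5, 4, 7, 2, 1, 6, 0, 3]
After 2 (reverse(0, 3)): [7, 4, 5, 8, 2, 1, 6, 0, 3]
After 3 (rotate_left(2, 8, k=6)): [7, 4, 3, 5, 8, 2, 1, 6, 0]
After 4 (reverse(2, 5)): [7, 4, 2, 8, 5, 3, 1, 6, 0]
After 5 (swap(6, 4)): [7, 4, 2, 8, 1, 3, 5, 6, 0]
After 6 (reverse(5, 7)): [7, 4, 2, 8, 1, 6, 5, 3, 0]
After 7 (reverse(5, 6)): [7, 4, 2, 8, 1, 5, 6, 3, 0]
After 8 (swap(5, 0)): [5, 4, 2, 8, 1, 7, 6, 3, 0]
After 9 (rotate_left(5, 7, k=1)): [5, 4, 2, 8, 1, 6, 3, 7, 0]

Answer: 4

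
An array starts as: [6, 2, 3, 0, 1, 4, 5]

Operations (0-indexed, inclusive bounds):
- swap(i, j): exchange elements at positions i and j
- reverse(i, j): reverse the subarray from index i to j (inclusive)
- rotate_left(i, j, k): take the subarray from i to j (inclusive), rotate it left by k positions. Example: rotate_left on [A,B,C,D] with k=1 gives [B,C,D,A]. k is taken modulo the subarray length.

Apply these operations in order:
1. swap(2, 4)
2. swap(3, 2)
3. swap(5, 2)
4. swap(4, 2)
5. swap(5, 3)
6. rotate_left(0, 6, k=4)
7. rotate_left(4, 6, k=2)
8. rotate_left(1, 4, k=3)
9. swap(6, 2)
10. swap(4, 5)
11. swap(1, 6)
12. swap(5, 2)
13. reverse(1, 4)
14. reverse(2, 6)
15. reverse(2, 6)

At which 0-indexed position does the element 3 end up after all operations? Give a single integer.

Answer: 5

Derivation:
After 1 (swap(2, 4)): [6, 2, 1, 0, 3, 4, 5]
After 2 (swap(3, 2)): [6, 2, 0, 1, 3, 4, 5]
After 3 (swap(5, 2)): [6, 2, 4, 1, 3, 0, 5]
After 4 (swap(4, 2)): [6, 2, 3, 1, 4, 0, 5]
After 5 (swap(5, 3)): [6, 2, 3, 0, 4, 1, 5]
After 6 (rotate_left(0, 6, k=4)): [4, 1, 5, 6, 2, 3, 0]
After 7 (rotate_left(4, 6, k=2)): [4, 1, 5, 6, 0, 2, 3]
After 8 (rotate_left(1, 4, k=3)): [4, 0, 1, 5, 6, 2, 3]
After 9 (swap(6, 2)): [4, 0, 3, 5, 6, 2, 1]
After 10 (swap(4, 5)): [4, 0, 3, 5, 2, 6, 1]
After 11 (swap(1, 6)): [4, 1, 3, 5, 2, 6, 0]
After 12 (swap(5, 2)): [4, 1, 6, 5, 2, 3, 0]
After 13 (reverse(1, 4)): [4, 2, 5, 6, 1, 3, 0]
After 14 (reverse(2, 6)): [4, 2, 0, 3, 1, 6, 5]
After 15 (reverse(2, 6)): [4, 2, 5, 6, 1, 3, 0]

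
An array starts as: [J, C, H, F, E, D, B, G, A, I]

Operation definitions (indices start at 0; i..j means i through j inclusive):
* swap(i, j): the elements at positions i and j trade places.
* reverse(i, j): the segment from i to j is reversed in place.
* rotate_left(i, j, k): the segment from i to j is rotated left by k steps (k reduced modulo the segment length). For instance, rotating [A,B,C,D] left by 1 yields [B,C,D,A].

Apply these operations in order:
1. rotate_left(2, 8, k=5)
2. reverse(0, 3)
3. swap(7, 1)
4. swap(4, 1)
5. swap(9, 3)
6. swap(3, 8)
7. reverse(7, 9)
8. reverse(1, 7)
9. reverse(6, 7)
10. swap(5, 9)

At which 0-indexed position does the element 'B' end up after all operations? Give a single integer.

After 1 (rotate_left(2, 8, k=5)): [J, C, G, A, H, F, E, D, B, I]
After 2 (reverse(0, 3)): [A, G, C, J, H, F, E, D, B, I]
After 3 (swap(7, 1)): [A, D, C, J, H, F, E, G, B, I]
After 4 (swap(4, 1)): [A, H, C, J, D, F, E, G, B, I]
After 5 (swap(9, 3)): [A, H, C, I, D, F, E, G, B, J]
After 6 (swap(3, 8)): [A, H, C, B, D, F, E, G, I, J]
After 7 (reverse(7, 9)): [A, H, C, B, D, F, E, J, I, G]
After 8 (reverse(1, 7)): [A, J, E, F, D, B, C, H, I, G]
After 9 (reverse(6, 7)): [A, J, E, F, D, B, H, C, I, G]
After 10 (swap(5, 9)): [A, J, E, F, D, G, H, C, I, B]

Answer: 9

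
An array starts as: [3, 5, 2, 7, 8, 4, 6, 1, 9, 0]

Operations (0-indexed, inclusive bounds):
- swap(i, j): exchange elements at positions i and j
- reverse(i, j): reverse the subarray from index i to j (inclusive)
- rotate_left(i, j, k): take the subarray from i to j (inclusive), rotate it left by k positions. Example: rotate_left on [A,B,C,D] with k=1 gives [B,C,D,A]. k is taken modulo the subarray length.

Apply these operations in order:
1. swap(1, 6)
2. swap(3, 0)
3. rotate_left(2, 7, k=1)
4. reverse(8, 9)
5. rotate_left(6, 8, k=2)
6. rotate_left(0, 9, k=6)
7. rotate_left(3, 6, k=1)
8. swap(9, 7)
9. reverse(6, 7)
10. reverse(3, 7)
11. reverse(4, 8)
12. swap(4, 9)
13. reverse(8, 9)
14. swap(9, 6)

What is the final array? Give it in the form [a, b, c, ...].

After 1 (swap(1, 6)): [3, 6, 2, 7, 8, 4, 5, 1, 9, 0]
After 2 (swap(3, 0)): [7, 6, 2, 3, 8, 4, 5, 1, 9, 0]
After 3 (rotate_left(2, 7, k=1)): [7, 6, 3, 8, 4, 5, 1, 2, 9, 0]
After 4 (reverse(8, 9)): [7, 6, 3, 8, 4, 5, 1, 2, 0, 9]
After 5 (rotate_left(6, 8, k=2)): [7, 6, 3, 8, 4, 5, 0, 1, 2, 9]
After 6 (rotate_left(0, 9, k=6)): [0, 1, 2, 9, 7, 6, 3, 8, 4, 5]
After 7 (rotate_left(3, 6, k=1)): [0, 1, 2, 7, 6, 3, 9, 8, 4, 5]
After 8 (swap(9, 7)): [0, 1, 2, 7, 6, 3, 9, 5, 4, 8]
After 9 (reverse(6, 7)): [0, 1, 2, 7, 6, 3, 5, 9, 4, 8]
After 10 (reverse(3, 7)): [0, 1, 2, 9, 5, 3, 6, 7, 4, 8]
After 11 (reverse(4, 8)): [0, 1, 2, 9, 4, 7, 6, 3, 5, 8]
After 12 (swap(4, 9)): [0, 1, 2, 9, 8, 7, 6, 3, 5, 4]
After 13 (reverse(8, 9)): [0, 1, 2, 9, 8, 7, 6, 3, 4, 5]
After 14 (swap(9, 6)): [0, 1, 2, 9, 8, 7, 5, 3, 4, 6]

Answer: [0, 1, 2, 9, 8, 7, 5, 3, 4, 6]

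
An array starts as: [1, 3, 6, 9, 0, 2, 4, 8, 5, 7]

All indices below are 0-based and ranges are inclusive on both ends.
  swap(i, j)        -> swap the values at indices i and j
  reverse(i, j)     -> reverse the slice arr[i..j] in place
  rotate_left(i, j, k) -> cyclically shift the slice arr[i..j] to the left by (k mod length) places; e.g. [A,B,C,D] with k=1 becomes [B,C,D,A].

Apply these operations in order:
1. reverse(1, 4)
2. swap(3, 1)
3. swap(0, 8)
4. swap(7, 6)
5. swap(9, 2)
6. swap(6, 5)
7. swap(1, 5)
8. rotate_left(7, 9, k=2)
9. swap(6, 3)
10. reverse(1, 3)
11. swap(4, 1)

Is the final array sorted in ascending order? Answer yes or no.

Answer: no

Derivation:
After 1 (reverse(1, 4)): [1, 0, 9, 6, 3, 2, 4, 8, 5, 7]
After 2 (swap(3, 1)): [1, 6, 9, 0, 3, 2, 4, 8, 5, 7]
After 3 (swap(0, 8)): [5, 6, 9, 0, 3, 2, 4, 8, 1, 7]
After 4 (swap(7, 6)): [5, 6, 9, 0, 3, 2, 8, 4, 1, 7]
After 5 (swap(9, 2)): [5, 6, 7, 0, 3, 2, 8, 4, 1, 9]
After 6 (swap(6, 5)): [5, 6, 7, 0, 3, 8, 2, 4, 1, 9]
After 7 (swap(1, 5)): [5, 8, 7, 0, 3, 6, 2, 4, 1, 9]
After 8 (rotate_left(7, 9, k=2)): [5, 8, 7, 0, 3, 6, 2, 9, 4, 1]
After 9 (swap(6, 3)): [5, 8, 7, 2, 3, 6, 0, 9, 4, 1]
After 10 (reverse(1, 3)): [5, 2, 7, 8, 3, 6, 0, 9, 4, 1]
After 11 (swap(4, 1)): [5, 3, 7, 8, 2, 6, 0, 9, 4, 1]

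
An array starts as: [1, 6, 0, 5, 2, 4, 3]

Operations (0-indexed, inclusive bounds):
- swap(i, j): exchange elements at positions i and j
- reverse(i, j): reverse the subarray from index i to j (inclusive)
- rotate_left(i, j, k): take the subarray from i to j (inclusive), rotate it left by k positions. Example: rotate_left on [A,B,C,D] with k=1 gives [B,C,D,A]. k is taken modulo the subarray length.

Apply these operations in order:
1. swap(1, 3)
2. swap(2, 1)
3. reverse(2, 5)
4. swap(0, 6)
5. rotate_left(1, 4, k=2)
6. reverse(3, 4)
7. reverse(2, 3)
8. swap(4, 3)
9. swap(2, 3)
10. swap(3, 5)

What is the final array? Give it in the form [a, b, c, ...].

After 1 (swap(1, 3)): [1, 5, 0, 6, 2, 4, 3]
After 2 (swap(2, 1)): [1, 0, 5, 6, 2, 4, 3]
After 3 (reverse(2, 5)): [1, 0, 4, 2, 6, 5, 3]
After 4 (swap(0, 6)): [3, 0, 4, 2, 6, 5, 1]
After 5 (rotate_left(1, 4, k=2)): [3, 2, 6, 0, 4, 5, 1]
After 6 (reverse(3, 4)): [3, 2, 6, 4, 0, 5, 1]
After 7 (reverse(2, 3)): [3, 2, 4, 6, 0, 5, 1]
After 8 (swap(4, 3)): [3, 2, 4, 0, 6, 5, 1]
After 9 (swap(2, 3)): [3, 2, 0, 4, 6, 5, 1]
After 10 (swap(3, 5)): [3, 2, 0, 5, 6, 4, 1]

Answer: [3, 2, 0, 5, 6, 4, 1]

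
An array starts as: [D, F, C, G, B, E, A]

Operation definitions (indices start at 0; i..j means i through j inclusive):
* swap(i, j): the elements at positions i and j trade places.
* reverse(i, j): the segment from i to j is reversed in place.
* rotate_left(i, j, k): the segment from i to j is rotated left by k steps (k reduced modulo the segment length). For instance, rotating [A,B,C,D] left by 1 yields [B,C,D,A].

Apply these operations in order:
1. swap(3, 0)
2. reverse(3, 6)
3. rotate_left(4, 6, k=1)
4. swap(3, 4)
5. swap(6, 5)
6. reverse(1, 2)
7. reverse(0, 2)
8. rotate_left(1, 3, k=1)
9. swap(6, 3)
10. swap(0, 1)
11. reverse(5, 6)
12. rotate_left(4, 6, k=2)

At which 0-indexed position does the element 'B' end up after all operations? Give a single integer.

Answer: 2

Derivation:
After 1 (swap(3, 0)): [G, F, C, D, B, E, A]
After 2 (reverse(3, 6)): [G, F, C, A, E, B, D]
After 3 (rotate_left(4, 6, k=1)): [G, F, C, A, B, D, E]
After 4 (swap(3, 4)): [G, F, C, B, A, D, E]
After 5 (swap(6, 5)): [G, F, C, B, A, E, D]
After 6 (reverse(1, 2)): [G, C, F, B, A, E, D]
After 7 (reverse(0, 2)): [F, C, G, B, A, E, D]
After 8 (rotate_left(1, 3, k=1)): [F, G, B, C, A, E, D]
After 9 (swap(6, 3)): [F, G, B, D, A, E, C]
After 10 (swap(0, 1)): [G, F, B, D, A, E, C]
After 11 (reverse(5, 6)): [G, F, B, D, A, C, E]
After 12 (rotate_left(4, 6, k=2)): [G, F, B, D, E, A, C]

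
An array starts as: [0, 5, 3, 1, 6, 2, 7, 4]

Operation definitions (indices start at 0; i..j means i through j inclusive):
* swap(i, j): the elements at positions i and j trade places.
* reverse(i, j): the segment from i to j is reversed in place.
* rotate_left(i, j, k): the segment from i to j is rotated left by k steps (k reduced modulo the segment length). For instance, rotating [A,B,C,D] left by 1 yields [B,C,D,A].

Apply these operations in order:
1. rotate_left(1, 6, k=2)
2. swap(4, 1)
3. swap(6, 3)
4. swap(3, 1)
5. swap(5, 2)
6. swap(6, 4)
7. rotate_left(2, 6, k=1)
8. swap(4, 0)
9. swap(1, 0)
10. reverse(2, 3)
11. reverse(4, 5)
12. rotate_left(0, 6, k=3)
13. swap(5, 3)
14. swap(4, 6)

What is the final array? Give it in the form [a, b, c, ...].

After 1 (rotate_left(1, 6, k=2)): [0, 1, 6, 2, 7, 5, 3, 4]
After 2 (swap(4, 1)): [0, 7, 6, 2, 1, 5, 3, 4]
After 3 (swap(6, 3)): [0, 7, 6, 3, 1, 5, 2, 4]
After 4 (swap(3, 1)): [0, 3, 6, 7, 1, 5, 2, 4]
After 5 (swap(5, 2)): [0, 3, 5, 7, 1, 6, 2, 4]
After 6 (swap(6, 4)): [0, 3, 5, 7, 2, 6, 1, 4]
After 7 (rotate_left(2, 6, k=1)): [0, 3, 7, 2, 6, 1, 5, 4]
After 8 (swap(4, 0)): [6, 3, 7, 2, 0, 1, 5, 4]
After 9 (swap(1, 0)): [3, 6, 7, 2, 0, 1, 5, 4]
After 10 (reverse(2, 3)): [3, 6, 2, 7, 0, 1, 5, 4]
After 11 (reverse(4, 5)): [3, 6, 2, 7, 1, 0, 5, 4]
After 12 (rotate_left(0, 6, k=3)): [7, 1, 0, 5, 3, 6, 2, 4]
After 13 (swap(5, 3)): [7, 1, 0, 6, 3, 5, 2, 4]
After 14 (swap(4, 6)): [7, 1, 0, 6, 2, 5, 3, 4]

Answer: [7, 1, 0, 6, 2, 5, 3, 4]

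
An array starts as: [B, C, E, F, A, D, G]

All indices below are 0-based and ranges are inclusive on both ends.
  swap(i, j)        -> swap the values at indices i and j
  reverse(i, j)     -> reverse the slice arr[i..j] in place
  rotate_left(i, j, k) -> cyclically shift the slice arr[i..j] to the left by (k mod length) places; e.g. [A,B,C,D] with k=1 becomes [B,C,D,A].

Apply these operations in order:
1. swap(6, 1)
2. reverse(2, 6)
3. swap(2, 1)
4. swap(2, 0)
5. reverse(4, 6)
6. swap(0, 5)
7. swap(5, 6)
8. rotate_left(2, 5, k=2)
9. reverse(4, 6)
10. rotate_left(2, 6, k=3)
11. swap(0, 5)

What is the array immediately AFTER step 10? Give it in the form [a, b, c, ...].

After 1 (swap(6, 1)): [B, G, E, F, A, D, C]
After 2 (reverse(2, 6)): [B, G, C, D, A, F, E]
After 3 (swap(2, 1)): [B, C, G, D, A, F, E]
After 4 (swap(2, 0)): [G, C, B, D, A, F, E]
After 5 (reverse(4, 6)): [G, C, B, D, E, F, A]
After 6 (swap(0, 5)): [F, C, B, D, E, G, A]
After 7 (swap(5, 6)): [F, C, B, D, E, A, G]
After 8 (rotate_left(2, 5, k=2)): [F, C, E, A, B, D, G]
After 9 (reverse(4, 6)): [F, C, E, A, G, D, B]
After 10 (rotate_left(2, 6, k=3)): [F, C, D, B, E, A, G]

Answer: [F, C, D, B, E, A, G]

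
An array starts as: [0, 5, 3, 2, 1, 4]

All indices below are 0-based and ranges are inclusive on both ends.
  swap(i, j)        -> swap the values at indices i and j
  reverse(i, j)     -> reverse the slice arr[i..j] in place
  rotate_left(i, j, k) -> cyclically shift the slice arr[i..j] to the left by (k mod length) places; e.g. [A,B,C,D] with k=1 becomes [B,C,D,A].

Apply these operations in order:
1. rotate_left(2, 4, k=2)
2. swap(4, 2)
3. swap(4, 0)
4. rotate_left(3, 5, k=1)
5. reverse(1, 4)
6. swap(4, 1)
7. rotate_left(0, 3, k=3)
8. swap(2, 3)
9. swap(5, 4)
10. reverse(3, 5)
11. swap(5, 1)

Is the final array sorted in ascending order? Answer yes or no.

After 1 (rotate_left(2, 4, k=2)): [0, 5, 1, 3, 2, 4]
After 2 (swap(4, 2)): [0, 5, 2, 3, 1, 4]
After 3 (swap(4, 0)): [1, 5, 2, 3, 0, 4]
After 4 (rotate_left(3, 5, k=1)): [1, 5, 2, 0, 4, 3]
After 5 (reverse(1, 4)): [1, 4, 0, 2, 5, 3]
After 6 (swap(4, 1)): [1, 5, 0, 2, 4, 3]
After 7 (rotate_left(0, 3, k=3)): [2, 1, 5, 0, 4, 3]
After 8 (swap(2, 3)): [2, 1, 0, 5, 4, 3]
After 9 (swap(5, 4)): [2, 1, 0, 5, 3, 4]
After 10 (reverse(3, 5)): [2, 1, 0, 4, 3, 5]
After 11 (swap(5, 1)): [2, 5, 0, 4, 3, 1]

Answer: no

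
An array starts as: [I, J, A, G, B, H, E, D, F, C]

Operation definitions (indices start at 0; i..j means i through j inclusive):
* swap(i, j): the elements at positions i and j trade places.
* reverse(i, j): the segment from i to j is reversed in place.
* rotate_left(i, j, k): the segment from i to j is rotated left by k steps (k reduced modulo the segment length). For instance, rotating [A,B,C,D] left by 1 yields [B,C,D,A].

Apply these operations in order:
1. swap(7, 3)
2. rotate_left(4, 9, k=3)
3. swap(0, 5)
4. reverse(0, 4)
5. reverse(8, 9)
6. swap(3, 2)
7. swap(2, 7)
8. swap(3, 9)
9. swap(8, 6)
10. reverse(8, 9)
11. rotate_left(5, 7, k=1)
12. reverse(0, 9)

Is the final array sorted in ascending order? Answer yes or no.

Answer: no

Derivation:
After 1 (swap(7, 3)): [I, J, A, D, B, H, E, G, F, C]
After 2 (rotate_left(4, 9, k=3)): [I, J, A, D, G, F, C, B, H, E]
After 3 (swap(0, 5)): [F, J, A, D, G, I, C, B, H, E]
After 4 (reverse(0, 4)): [G, D, A, J, F, I, C, B, H, E]
After 5 (reverse(8, 9)): [G, D, A, J, F, I, C, B, E, H]
After 6 (swap(3, 2)): [G, D, J, A, F, I, C, B, E, H]
After 7 (swap(2, 7)): [G, D, B, A, F, I, C, J, E, H]
After 8 (swap(3, 9)): [G, D, B, H, F, I, C, J, E, A]
After 9 (swap(8, 6)): [G, D, B, H, F, I, E, J, C, A]
After 10 (reverse(8, 9)): [G, D, B, H, F, I, E, J, A, C]
After 11 (rotate_left(5, 7, k=1)): [G, D, B, H, F, E, J, I, A, C]
After 12 (reverse(0, 9)): [C, A, I, J, E, F, H, B, D, G]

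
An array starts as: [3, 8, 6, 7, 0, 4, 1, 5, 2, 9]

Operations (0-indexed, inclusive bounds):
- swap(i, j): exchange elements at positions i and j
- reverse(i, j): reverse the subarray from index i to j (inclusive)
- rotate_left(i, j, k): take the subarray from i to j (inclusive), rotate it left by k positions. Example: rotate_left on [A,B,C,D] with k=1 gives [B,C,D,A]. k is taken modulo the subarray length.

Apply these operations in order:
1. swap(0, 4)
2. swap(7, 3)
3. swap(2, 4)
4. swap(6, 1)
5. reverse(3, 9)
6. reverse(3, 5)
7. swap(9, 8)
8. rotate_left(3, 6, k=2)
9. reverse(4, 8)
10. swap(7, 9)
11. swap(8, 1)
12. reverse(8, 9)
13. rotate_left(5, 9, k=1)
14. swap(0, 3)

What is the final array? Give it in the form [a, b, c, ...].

Answer: [9, 8, 3, 0, 5, 2, 6, 7, 1, 4]

Derivation:
After 1 (swap(0, 4)): [0, 8, 6, 7, 3, 4, 1, 5, 2, 9]
After 2 (swap(7, 3)): [0, 8, 6, 5, 3, 4, 1, 7, 2, 9]
After 3 (swap(2, 4)): [0, 8, 3, 5, 6, 4, 1, 7, 2, 9]
After 4 (swap(6, 1)): [0, 1, 3, 5, 6, 4, 8, 7, 2, 9]
After 5 (reverse(3, 9)): [0, 1, 3, 9, 2, 7, 8, 4, 6, 5]
After 6 (reverse(3, 5)): [0, 1, 3, 7, 2, 9, 8, 4, 6, 5]
After 7 (swap(9, 8)): [0, 1, 3, 7, 2, 9, 8, 4, 5, 6]
After 8 (rotate_left(3, 6, k=2)): [0, 1, 3, 9, 8, 7, 2, 4, 5, 6]
After 9 (reverse(4, 8)): [0, 1, 3, 9, 5, 4, 2, 7, 8, 6]
After 10 (swap(7, 9)): [0, 1, 3, 9, 5, 4, 2, 6, 8, 7]
After 11 (swap(8, 1)): [0, 8, 3, 9, 5, 4, 2, 6, 1, 7]
After 12 (reverse(8, 9)): [0, 8, 3, 9, 5, 4, 2, 6, 7, 1]
After 13 (rotate_left(5, 9, k=1)): [0, 8, 3, 9, 5, 2, 6, 7, 1, 4]
After 14 (swap(0, 3)): [9, 8, 3, 0, 5, 2, 6, 7, 1, 4]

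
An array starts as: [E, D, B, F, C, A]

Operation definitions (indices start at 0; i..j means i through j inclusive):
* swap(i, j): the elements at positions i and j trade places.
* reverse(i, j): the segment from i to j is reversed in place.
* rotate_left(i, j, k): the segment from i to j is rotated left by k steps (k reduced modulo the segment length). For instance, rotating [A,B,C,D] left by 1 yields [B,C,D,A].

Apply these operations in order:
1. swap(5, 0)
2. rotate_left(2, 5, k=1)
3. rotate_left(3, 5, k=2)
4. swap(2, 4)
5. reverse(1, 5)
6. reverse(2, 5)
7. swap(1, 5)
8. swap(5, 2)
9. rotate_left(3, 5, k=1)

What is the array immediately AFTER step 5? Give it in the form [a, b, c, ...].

After 1 (swap(5, 0)): [A, D, B, F, C, E]
After 2 (rotate_left(2, 5, k=1)): [A, D, F, C, E, B]
After 3 (rotate_left(3, 5, k=2)): [A, D, F, B, C, E]
After 4 (swap(2, 4)): [A, D, C, B, F, E]
After 5 (reverse(1, 5)): [A, E, F, B, C, D]

Answer: [A, E, F, B, C, D]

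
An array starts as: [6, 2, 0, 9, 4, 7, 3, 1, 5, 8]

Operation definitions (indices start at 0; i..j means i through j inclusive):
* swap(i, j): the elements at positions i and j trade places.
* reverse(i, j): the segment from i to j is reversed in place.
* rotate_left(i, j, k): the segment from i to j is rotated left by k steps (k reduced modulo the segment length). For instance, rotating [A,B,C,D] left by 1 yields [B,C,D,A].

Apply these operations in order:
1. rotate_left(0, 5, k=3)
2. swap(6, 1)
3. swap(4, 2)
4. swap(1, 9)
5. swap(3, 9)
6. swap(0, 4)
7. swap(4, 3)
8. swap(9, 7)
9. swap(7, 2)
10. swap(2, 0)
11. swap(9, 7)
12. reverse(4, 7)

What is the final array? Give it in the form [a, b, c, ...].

After 1 (rotate_left(0, 5, k=3)): [9, 4, 7, 6, 2, 0, 3, 1, 5, 8]
After 2 (swap(6, 1)): [9, 3, 7, 6, 2, 0, 4, 1, 5, 8]
After 3 (swap(4, 2)): [9, 3, 2, 6, 7, 0, 4, 1, 5, 8]
After 4 (swap(1, 9)): [9, 8, 2, 6, 7, 0, 4, 1, 5, 3]
After 5 (swap(3, 9)): [9, 8, 2, 3, 7, 0, 4, 1, 5, 6]
After 6 (swap(0, 4)): [7, 8, 2, 3, 9, 0, 4, 1, 5, 6]
After 7 (swap(4, 3)): [7, 8, 2, 9, 3, 0, 4, 1, 5, 6]
After 8 (swap(9, 7)): [7, 8, 2, 9, 3, 0, 4, 6, 5, 1]
After 9 (swap(7, 2)): [7, 8, 6, 9, 3, 0, 4, 2, 5, 1]
After 10 (swap(2, 0)): [6, 8, 7, 9, 3, 0, 4, 2, 5, 1]
After 11 (swap(9, 7)): [6, 8, 7, 9, 3, 0, 4, 1, 5, 2]
After 12 (reverse(4, 7)): [6, 8, 7, 9, 1, 4, 0, 3, 5, 2]

Answer: [6, 8, 7, 9, 1, 4, 0, 3, 5, 2]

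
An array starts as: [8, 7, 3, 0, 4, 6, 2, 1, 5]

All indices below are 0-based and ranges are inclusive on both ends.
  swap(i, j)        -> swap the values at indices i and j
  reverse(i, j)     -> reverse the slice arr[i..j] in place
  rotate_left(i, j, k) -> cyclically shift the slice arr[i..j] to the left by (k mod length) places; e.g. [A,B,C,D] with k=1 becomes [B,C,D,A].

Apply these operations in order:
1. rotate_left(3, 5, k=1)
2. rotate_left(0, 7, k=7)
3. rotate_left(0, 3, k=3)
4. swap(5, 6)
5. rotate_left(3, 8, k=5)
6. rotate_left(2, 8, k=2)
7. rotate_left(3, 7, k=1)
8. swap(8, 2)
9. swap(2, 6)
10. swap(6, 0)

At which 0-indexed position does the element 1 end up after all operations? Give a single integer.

Answer: 1

Derivation:
After 1 (rotate_left(3, 5, k=1)): [8, 7, 3, 4, 6, 0, 2, 1, 5]
After 2 (rotate_left(0, 7, k=7)): [1, 8, 7, 3, 4, 6, 0, 2, 5]
After 3 (rotate_left(0, 3, k=3)): [3, 1, 8, 7, 4, 6, 0, 2, 5]
After 4 (swap(5, 6)): [3, 1, 8, 7, 4, 0, 6, 2, 5]
After 5 (rotate_left(3, 8, k=5)): [3, 1, 8, 5, 7, 4, 0, 6, 2]
After 6 (rotate_left(2, 8, k=2)): [3, 1, 7, 4, 0, 6, 2, 8, 5]
After 7 (rotate_left(3, 7, k=1)): [3, 1, 7, 0, 6, 2, 8, 4, 5]
After 8 (swap(8, 2)): [3, 1, 5, 0, 6, 2, 8, 4, 7]
After 9 (swap(2, 6)): [3, 1, 8, 0, 6, 2, 5, 4, 7]
After 10 (swap(6, 0)): [5, 1, 8, 0, 6, 2, 3, 4, 7]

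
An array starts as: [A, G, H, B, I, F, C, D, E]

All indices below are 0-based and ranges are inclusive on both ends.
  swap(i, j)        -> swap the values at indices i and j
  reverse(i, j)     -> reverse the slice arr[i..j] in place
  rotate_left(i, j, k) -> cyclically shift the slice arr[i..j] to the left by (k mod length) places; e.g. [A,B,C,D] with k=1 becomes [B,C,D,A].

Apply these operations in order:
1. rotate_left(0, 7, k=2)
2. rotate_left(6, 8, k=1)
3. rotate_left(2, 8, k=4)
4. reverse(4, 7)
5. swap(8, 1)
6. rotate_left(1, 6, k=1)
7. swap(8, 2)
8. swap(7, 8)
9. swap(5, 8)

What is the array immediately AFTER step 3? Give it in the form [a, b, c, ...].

Answer: [H, B, G, E, A, I, F, C, D]

Derivation:
After 1 (rotate_left(0, 7, k=2)): [H, B, I, F, C, D, A, G, E]
After 2 (rotate_left(6, 8, k=1)): [H, B, I, F, C, D, G, E, A]
After 3 (rotate_left(2, 8, k=4)): [H, B, G, E, A, I, F, C, D]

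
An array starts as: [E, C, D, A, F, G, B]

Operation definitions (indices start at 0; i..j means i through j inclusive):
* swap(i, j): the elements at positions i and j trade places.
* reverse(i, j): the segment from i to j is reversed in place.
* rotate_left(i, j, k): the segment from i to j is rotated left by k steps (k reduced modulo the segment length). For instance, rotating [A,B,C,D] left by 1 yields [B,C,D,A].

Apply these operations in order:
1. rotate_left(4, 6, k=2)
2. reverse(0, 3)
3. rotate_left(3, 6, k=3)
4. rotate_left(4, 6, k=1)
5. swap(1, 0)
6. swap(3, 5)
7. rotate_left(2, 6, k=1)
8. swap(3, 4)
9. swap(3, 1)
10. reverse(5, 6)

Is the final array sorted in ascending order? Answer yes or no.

Answer: no

Derivation:
After 1 (rotate_left(4, 6, k=2)): [E, C, D, A, B, F, G]
After 2 (reverse(0, 3)): [A, D, C, E, B, F, G]
After 3 (rotate_left(3, 6, k=3)): [A, D, C, G, E, B, F]
After 4 (rotate_left(4, 6, k=1)): [A, D, C, G, B, F, E]
After 5 (swap(1, 0)): [D, A, C, G, B, F, E]
After 6 (swap(3, 5)): [D, A, C, F, B, G, E]
After 7 (rotate_left(2, 6, k=1)): [D, A, F, B, G, E, C]
After 8 (swap(3, 4)): [D, A, F, G, B, E, C]
After 9 (swap(3, 1)): [D, G, F, A, B, E, C]
After 10 (reverse(5, 6)): [D, G, F, A, B, C, E]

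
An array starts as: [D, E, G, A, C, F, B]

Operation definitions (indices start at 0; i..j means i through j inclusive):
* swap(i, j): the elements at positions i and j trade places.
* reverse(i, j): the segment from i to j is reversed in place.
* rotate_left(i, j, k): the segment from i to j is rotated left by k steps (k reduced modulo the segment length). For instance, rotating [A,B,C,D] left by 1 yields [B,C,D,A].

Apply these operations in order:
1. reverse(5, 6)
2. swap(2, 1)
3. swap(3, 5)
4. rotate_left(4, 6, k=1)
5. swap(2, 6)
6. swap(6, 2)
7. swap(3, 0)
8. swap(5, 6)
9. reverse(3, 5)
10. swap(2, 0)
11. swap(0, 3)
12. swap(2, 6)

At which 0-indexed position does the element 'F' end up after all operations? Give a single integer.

After 1 (reverse(5, 6)): [D, E, G, A, C, B, F]
After 2 (swap(2, 1)): [D, G, E, A, C, B, F]
After 3 (swap(3, 5)): [D, G, E, B, C, A, F]
After 4 (rotate_left(4, 6, k=1)): [D, G, E, B, A, F, C]
After 5 (swap(2, 6)): [D, G, C, B, A, F, E]
After 6 (swap(6, 2)): [D, G, E, B, A, F, C]
After 7 (swap(3, 0)): [B, G, E, D, A, F, C]
After 8 (swap(5, 6)): [B, G, E, D, A, C, F]
After 9 (reverse(3, 5)): [B, G, E, C, A, D, F]
After 10 (swap(2, 0)): [E, G, B, C, A, D, F]
After 11 (swap(0, 3)): [C, G, B, E, A, D, F]
After 12 (swap(2, 6)): [C, G, F, E, A, D, B]

Answer: 2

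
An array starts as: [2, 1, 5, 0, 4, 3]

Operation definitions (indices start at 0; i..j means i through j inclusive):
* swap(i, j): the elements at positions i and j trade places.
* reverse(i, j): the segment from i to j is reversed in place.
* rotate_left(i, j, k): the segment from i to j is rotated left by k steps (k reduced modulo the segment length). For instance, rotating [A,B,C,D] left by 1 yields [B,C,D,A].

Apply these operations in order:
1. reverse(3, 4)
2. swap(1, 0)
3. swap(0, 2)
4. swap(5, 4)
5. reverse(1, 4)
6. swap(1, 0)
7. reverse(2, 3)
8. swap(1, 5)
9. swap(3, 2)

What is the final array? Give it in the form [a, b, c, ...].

After 1 (reverse(3, 4)): [2, 1, 5, 4, 0, 3]
After 2 (swap(1, 0)): [1, 2, 5, 4, 0, 3]
After 3 (swap(0, 2)): [5, 2, 1, 4, 0, 3]
After 4 (swap(5, 4)): [5, 2, 1, 4, 3, 0]
After 5 (reverse(1, 4)): [5, 3, 4, 1, 2, 0]
After 6 (swap(1, 0)): [3, 5, 4, 1, 2, 0]
After 7 (reverse(2, 3)): [3, 5, 1, 4, 2, 0]
After 8 (swap(1, 5)): [3, 0, 1, 4, 2, 5]
After 9 (swap(3, 2)): [3, 0, 4, 1, 2, 5]

Answer: [3, 0, 4, 1, 2, 5]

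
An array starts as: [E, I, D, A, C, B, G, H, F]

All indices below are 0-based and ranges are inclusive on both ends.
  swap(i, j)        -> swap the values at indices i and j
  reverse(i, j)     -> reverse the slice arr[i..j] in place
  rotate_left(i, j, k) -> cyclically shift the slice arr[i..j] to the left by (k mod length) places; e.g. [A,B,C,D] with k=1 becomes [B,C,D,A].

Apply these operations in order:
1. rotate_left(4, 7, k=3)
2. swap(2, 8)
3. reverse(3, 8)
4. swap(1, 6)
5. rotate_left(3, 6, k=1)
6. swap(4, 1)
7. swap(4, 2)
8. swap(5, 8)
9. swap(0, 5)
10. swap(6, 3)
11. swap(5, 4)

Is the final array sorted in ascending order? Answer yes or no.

After 1 (rotate_left(4, 7, k=3)): [E, I, D, A, H, C, B, G, F]
After 2 (swap(2, 8)): [E, I, F, A, H, C, B, G, D]
After 3 (reverse(3, 8)): [E, I, F, D, G, B, C, H, A]
After 4 (swap(1, 6)): [E, C, F, D, G, B, I, H, A]
After 5 (rotate_left(3, 6, k=1)): [E, C, F, G, B, I, D, H, A]
After 6 (swap(4, 1)): [E, B, F, G, C, I, D, H, A]
After 7 (swap(4, 2)): [E, B, C, G, F, I, D, H, A]
After 8 (swap(5, 8)): [E, B, C, G, F, A, D, H, I]
After 9 (swap(0, 5)): [A, B, C, G, F, E, D, H, I]
After 10 (swap(6, 3)): [A, B, C, D, F, E, G, H, I]
After 11 (swap(5, 4)): [A, B, C, D, E, F, G, H, I]

Answer: yes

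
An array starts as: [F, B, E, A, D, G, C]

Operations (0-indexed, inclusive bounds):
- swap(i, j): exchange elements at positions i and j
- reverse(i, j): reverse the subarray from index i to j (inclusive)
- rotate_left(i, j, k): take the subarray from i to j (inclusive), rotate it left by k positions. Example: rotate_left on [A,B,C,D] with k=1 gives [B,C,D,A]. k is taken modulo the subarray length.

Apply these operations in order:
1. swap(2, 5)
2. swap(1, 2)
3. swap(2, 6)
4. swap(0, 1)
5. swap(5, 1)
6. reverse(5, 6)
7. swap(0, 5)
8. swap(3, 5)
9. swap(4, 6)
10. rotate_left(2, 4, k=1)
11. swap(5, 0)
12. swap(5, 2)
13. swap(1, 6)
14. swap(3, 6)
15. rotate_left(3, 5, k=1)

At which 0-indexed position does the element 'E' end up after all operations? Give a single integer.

After 1 (swap(2, 5)): [F, B, G, A, D, E, C]
After 2 (swap(1, 2)): [F, G, B, A, D, E, C]
After 3 (swap(2, 6)): [F, G, C, A, D, E, B]
After 4 (swap(0, 1)): [G, F, C, A, D, E, B]
After 5 (swap(5, 1)): [G, E, C, A, D, F, B]
After 6 (reverse(5, 6)): [G, E, C, A, D, B, F]
After 7 (swap(0, 5)): [B, E, C, A, D, G, F]
After 8 (swap(3, 5)): [B, E, C, G, D, A, F]
After 9 (swap(4, 6)): [B, E, C, G, F, A, D]
After 10 (rotate_left(2, 4, k=1)): [B, E, G, F, C, A, D]
After 11 (swap(5, 0)): [A, E, G, F, C, B, D]
After 12 (swap(5, 2)): [A, E, B, F, C, G, D]
After 13 (swap(1, 6)): [A, D, B, F, C, G, E]
After 14 (swap(3, 6)): [A, D, B, E, C, G, F]
After 15 (rotate_left(3, 5, k=1)): [A, D, B, C, G, E, F]

Answer: 5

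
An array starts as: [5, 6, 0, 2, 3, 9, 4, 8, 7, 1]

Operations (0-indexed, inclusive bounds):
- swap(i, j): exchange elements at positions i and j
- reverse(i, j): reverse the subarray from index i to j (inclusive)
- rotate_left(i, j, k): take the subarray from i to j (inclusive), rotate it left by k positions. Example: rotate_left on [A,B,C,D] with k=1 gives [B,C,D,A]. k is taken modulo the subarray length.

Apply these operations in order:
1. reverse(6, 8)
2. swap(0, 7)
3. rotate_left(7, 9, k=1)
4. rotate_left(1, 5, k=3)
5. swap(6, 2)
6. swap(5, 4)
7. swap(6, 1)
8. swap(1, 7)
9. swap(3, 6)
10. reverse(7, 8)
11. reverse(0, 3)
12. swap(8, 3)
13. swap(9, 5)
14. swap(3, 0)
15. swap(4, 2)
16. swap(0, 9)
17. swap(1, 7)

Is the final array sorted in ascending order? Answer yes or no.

After 1 (reverse(6, 8)): [5, 6, 0, 2, 3, 9, 7, 8, 4, 1]
After 2 (swap(0, 7)): [8, 6, 0, 2, 3, 9, 7, 5, 4, 1]
After 3 (rotate_left(7, 9, k=1)): [8, 6, 0, 2, 3, 9, 7, 4, 1, 5]
After 4 (rotate_left(1, 5, k=3)): [8, 3, 9, 6, 0, 2, 7, 4, 1, 5]
After 5 (swap(6, 2)): [8, 3, 7, 6, 0, 2, 9, 4, 1, 5]
After 6 (swap(5, 4)): [8, 3, 7, 6, 2, 0, 9, 4, 1, 5]
After 7 (swap(6, 1)): [8, 9, 7, 6, 2, 0, 3, 4, 1, 5]
After 8 (swap(1, 7)): [8, 4, 7, 6, 2, 0, 3, 9, 1, 5]
After 9 (swap(3, 6)): [8, 4, 7, 3, 2, 0, 6, 9, 1, 5]
After 10 (reverse(7, 8)): [8, 4, 7, 3, 2, 0, 6, 1, 9, 5]
After 11 (reverse(0, 3)): [3, 7, 4, 8, 2, 0, 6, 1, 9, 5]
After 12 (swap(8, 3)): [3, 7, 4, 9, 2, 0, 6, 1, 8, 5]
After 13 (swap(9, 5)): [3, 7, 4, 9, 2, 5, 6, 1, 8, 0]
After 14 (swap(3, 0)): [9, 7, 4, 3, 2, 5, 6, 1, 8, 0]
After 15 (swap(4, 2)): [9, 7, 2, 3, 4, 5, 6, 1, 8, 0]
After 16 (swap(0, 9)): [0, 7, 2, 3, 4, 5, 6, 1, 8, 9]
After 17 (swap(1, 7)): [0, 1, 2, 3, 4, 5, 6, 7, 8, 9]

Answer: yes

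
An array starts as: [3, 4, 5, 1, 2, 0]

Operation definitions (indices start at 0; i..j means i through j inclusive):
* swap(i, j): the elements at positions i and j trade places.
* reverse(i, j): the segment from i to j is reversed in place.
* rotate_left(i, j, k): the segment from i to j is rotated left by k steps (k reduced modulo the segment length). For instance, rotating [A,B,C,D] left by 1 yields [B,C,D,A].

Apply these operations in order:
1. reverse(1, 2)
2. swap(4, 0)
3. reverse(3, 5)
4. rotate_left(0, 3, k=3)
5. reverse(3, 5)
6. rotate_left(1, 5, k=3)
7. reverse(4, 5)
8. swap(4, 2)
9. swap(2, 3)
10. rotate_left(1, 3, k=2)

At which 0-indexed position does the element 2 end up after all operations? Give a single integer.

After 1 (reverse(1, 2)): [3, 5, 4, 1, 2, 0]
After 2 (swap(4, 0)): [2, 5, 4, 1, 3, 0]
After 3 (reverse(3, 5)): [2, 5, 4, 0, 3, 1]
After 4 (rotate_left(0, 3, k=3)): [0, 2, 5, 4, 3, 1]
After 5 (reverse(3, 5)): [0, 2, 5, 1, 3, 4]
After 6 (rotate_left(1, 5, k=3)): [0, 3, 4, 2, 5, 1]
After 7 (reverse(4, 5)): [0, 3, 4, 2, 1, 5]
After 8 (swap(4, 2)): [0, 3, 1, 2, 4, 5]
After 9 (swap(2, 3)): [0, 3, 2, 1, 4, 5]
After 10 (rotate_left(1, 3, k=2)): [0, 1, 3, 2, 4, 5]

Answer: 3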